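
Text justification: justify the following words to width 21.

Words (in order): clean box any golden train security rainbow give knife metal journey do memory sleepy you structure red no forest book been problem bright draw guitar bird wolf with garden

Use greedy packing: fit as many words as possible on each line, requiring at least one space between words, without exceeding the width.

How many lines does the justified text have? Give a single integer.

Line 1: ['clean', 'box', 'any', 'golden'] (min_width=20, slack=1)
Line 2: ['train', 'security'] (min_width=14, slack=7)
Line 3: ['rainbow', 'give', 'knife'] (min_width=18, slack=3)
Line 4: ['metal', 'journey', 'do'] (min_width=16, slack=5)
Line 5: ['memory', 'sleepy', 'you'] (min_width=17, slack=4)
Line 6: ['structure', 'red', 'no'] (min_width=16, slack=5)
Line 7: ['forest', 'book', 'been'] (min_width=16, slack=5)
Line 8: ['problem', 'bright', 'draw'] (min_width=19, slack=2)
Line 9: ['guitar', 'bird', 'wolf', 'with'] (min_width=21, slack=0)
Line 10: ['garden'] (min_width=6, slack=15)
Total lines: 10

Answer: 10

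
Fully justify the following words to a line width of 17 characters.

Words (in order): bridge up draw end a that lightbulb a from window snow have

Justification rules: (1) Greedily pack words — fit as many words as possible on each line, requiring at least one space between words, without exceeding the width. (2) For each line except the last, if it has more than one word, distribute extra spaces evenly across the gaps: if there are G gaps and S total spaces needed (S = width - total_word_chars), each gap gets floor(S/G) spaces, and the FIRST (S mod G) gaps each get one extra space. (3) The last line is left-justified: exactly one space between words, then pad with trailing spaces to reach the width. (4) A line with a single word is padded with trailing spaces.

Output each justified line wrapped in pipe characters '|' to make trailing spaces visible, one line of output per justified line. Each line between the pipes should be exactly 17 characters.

Answer: |bridge   up  draw|
|end     a    that|
|lightbulb  a from|
|window snow have |

Derivation:
Line 1: ['bridge', 'up', 'draw'] (min_width=14, slack=3)
Line 2: ['end', 'a', 'that'] (min_width=10, slack=7)
Line 3: ['lightbulb', 'a', 'from'] (min_width=16, slack=1)
Line 4: ['window', 'snow', 'have'] (min_width=16, slack=1)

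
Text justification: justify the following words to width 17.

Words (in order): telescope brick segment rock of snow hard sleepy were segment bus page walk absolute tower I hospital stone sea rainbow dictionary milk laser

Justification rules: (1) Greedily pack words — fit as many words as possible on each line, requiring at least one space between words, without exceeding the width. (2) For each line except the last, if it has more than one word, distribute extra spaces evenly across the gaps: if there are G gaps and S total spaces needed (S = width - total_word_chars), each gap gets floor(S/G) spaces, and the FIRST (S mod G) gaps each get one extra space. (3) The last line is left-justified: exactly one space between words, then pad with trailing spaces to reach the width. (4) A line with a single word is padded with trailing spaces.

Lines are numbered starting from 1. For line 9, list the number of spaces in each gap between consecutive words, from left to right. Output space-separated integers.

Answer: 3

Derivation:
Line 1: ['telescope', 'brick'] (min_width=15, slack=2)
Line 2: ['segment', 'rock', 'of'] (min_width=15, slack=2)
Line 3: ['snow', 'hard', 'sleepy'] (min_width=16, slack=1)
Line 4: ['were', 'segment', 'bus'] (min_width=16, slack=1)
Line 5: ['page', 'walk'] (min_width=9, slack=8)
Line 6: ['absolute', 'tower', 'I'] (min_width=16, slack=1)
Line 7: ['hospital', 'stone'] (min_width=14, slack=3)
Line 8: ['sea', 'rainbow'] (min_width=11, slack=6)
Line 9: ['dictionary', 'milk'] (min_width=15, slack=2)
Line 10: ['laser'] (min_width=5, slack=12)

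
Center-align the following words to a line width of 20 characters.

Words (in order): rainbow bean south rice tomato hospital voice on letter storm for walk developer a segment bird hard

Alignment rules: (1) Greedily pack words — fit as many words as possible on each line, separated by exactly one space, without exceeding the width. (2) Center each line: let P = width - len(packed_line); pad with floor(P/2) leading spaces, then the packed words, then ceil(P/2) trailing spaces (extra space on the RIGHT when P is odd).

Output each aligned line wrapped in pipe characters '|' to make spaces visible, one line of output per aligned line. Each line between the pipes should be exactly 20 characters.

Line 1: ['rainbow', 'bean', 'south'] (min_width=18, slack=2)
Line 2: ['rice', 'tomato', 'hospital'] (min_width=20, slack=0)
Line 3: ['voice', 'on', 'letter'] (min_width=15, slack=5)
Line 4: ['storm', 'for', 'walk'] (min_width=14, slack=6)
Line 5: ['developer', 'a', 'segment'] (min_width=19, slack=1)
Line 6: ['bird', 'hard'] (min_width=9, slack=11)

Answer: | rainbow bean south |
|rice tomato hospital|
|  voice on letter   |
|   storm for walk   |
|developer a segment |
|     bird hard      |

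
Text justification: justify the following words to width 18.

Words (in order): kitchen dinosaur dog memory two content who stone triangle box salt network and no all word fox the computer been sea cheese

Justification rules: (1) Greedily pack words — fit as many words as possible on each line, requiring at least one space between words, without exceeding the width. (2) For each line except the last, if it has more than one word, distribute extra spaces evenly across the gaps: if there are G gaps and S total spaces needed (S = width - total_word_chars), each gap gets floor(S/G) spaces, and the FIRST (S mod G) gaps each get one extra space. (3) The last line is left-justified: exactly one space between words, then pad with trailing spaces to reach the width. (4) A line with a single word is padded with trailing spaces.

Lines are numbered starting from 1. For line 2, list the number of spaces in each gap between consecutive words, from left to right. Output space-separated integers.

Line 1: ['kitchen', 'dinosaur'] (min_width=16, slack=2)
Line 2: ['dog', 'memory', 'two'] (min_width=14, slack=4)
Line 3: ['content', 'who', 'stone'] (min_width=17, slack=1)
Line 4: ['triangle', 'box', 'salt'] (min_width=17, slack=1)
Line 5: ['network', 'and', 'no', 'all'] (min_width=18, slack=0)
Line 6: ['word', 'fox', 'the'] (min_width=12, slack=6)
Line 7: ['computer', 'been', 'sea'] (min_width=17, slack=1)
Line 8: ['cheese'] (min_width=6, slack=12)

Answer: 3 3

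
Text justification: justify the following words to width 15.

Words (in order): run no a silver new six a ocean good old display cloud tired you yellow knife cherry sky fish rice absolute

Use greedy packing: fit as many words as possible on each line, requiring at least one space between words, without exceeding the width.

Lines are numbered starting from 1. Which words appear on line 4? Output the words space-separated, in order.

Answer: display cloud

Derivation:
Line 1: ['run', 'no', 'a', 'silver'] (min_width=15, slack=0)
Line 2: ['new', 'six', 'a', 'ocean'] (min_width=15, slack=0)
Line 3: ['good', 'old'] (min_width=8, slack=7)
Line 4: ['display', 'cloud'] (min_width=13, slack=2)
Line 5: ['tired', 'you'] (min_width=9, slack=6)
Line 6: ['yellow', 'knife'] (min_width=12, slack=3)
Line 7: ['cherry', 'sky', 'fish'] (min_width=15, slack=0)
Line 8: ['rice', 'absolute'] (min_width=13, slack=2)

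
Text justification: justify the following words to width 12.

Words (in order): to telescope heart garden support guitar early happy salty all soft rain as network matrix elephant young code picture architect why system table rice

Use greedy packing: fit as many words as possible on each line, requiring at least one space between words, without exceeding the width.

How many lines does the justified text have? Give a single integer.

Answer: 15

Derivation:
Line 1: ['to', 'telescope'] (min_width=12, slack=0)
Line 2: ['heart', 'garden'] (min_width=12, slack=0)
Line 3: ['support'] (min_width=7, slack=5)
Line 4: ['guitar', 'early'] (min_width=12, slack=0)
Line 5: ['happy', 'salty'] (min_width=11, slack=1)
Line 6: ['all', 'soft'] (min_width=8, slack=4)
Line 7: ['rain', 'as'] (min_width=7, slack=5)
Line 8: ['network'] (min_width=7, slack=5)
Line 9: ['matrix'] (min_width=6, slack=6)
Line 10: ['elephant'] (min_width=8, slack=4)
Line 11: ['young', 'code'] (min_width=10, slack=2)
Line 12: ['picture'] (min_width=7, slack=5)
Line 13: ['architect'] (min_width=9, slack=3)
Line 14: ['why', 'system'] (min_width=10, slack=2)
Line 15: ['table', 'rice'] (min_width=10, slack=2)
Total lines: 15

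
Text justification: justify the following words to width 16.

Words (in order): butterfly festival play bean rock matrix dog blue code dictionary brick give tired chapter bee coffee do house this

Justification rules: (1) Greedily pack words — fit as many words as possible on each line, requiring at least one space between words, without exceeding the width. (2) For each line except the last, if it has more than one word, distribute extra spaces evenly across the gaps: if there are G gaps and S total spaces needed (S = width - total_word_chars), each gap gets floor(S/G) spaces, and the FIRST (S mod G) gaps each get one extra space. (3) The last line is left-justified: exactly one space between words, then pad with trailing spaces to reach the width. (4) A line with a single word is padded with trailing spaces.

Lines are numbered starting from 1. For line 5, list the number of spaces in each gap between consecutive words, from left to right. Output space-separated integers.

Answer: 1

Derivation:
Line 1: ['butterfly'] (min_width=9, slack=7)
Line 2: ['festival', 'play'] (min_width=13, slack=3)
Line 3: ['bean', 'rock', 'matrix'] (min_width=16, slack=0)
Line 4: ['dog', 'blue', 'code'] (min_width=13, slack=3)
Line 5: ['dictionary', 'brick'] (min_width=16, slack=0)
Line 6: ['give', 'tired'] (min_width=10, slack=6)
Line 7: ['chapter', 'bee'] (min_width=11, slack=5)
Line 8: ['coffee', 'do', 'house'] (min_width=15, slack=1)
Line 9: ['this'] (min_width=4, slack=12)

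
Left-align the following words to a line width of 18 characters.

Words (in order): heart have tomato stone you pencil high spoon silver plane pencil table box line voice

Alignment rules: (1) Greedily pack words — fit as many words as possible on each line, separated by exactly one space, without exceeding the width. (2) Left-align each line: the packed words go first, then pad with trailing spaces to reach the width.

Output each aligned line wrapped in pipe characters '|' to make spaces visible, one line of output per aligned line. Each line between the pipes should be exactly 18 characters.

Answer: |heart have tomato |
|stone you pencil  |
|high spoon silver |
|plane pencil table|
|box line voice    |

Derivation:
Line 1: ['heart', 'have', 'tomato'] (min_width=17, slack=1)
Line 2: ['stone', 'you', 'pencil'] (min_width=16, slack=2)
Line 3: ['high', 'spoon', 'silver'] (min_width=17, slack=1)
Line 4: ['plane', 'pencil', 'table'] (min_width=18, slack=0)
Line 5: ['box', 'line', 'voice'] (min_width=14, slack=4)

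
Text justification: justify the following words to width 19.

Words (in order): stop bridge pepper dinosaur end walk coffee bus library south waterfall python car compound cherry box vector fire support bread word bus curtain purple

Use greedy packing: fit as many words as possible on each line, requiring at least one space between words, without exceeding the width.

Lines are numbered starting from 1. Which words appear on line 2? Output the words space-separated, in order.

Line 1: ['stop', 'bridge', 'pepper'] (min_width=18, slack=1)
Line 2: ['dinosaur', 'end', 'walk'] (min_width=17, slack=2)
Line 3: ['coffee', 'bus', 'library'] (min_width=18, slack=1)
Line 4: ['south', 'waterfall'] (min_width=15, slack=4)
Line 5: ['python', 'car', 'compound'] (min_width=19, slack=0)
Line 6: ['cherry', 'box', 'vector'] (min_width=17, slack=2)
Line 7: ['fire', 'support', 'bread'] (min_width=18, slack=1)
Line 8: ['word', 'bus', 'curtain'] (min_width=16, slack=3)
Line 9: ['purple'] (min_width=6, slack=13)

Answer: dinosaur end walk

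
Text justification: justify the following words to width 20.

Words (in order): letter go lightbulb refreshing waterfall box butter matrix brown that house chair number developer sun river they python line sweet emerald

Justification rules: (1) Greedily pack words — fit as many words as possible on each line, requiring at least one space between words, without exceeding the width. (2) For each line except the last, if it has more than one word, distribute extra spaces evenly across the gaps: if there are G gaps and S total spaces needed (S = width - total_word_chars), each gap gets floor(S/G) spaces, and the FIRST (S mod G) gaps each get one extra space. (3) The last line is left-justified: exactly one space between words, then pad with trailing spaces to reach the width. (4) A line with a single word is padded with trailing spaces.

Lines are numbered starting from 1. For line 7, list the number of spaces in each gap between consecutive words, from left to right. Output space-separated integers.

Answer: 3 3

Derivation:
Line 1: ['letter', 'go', 'lightbulb'] (min_width=19, slack=1)
Line 2: ['refreshing', 'waterfall'] (min_width=20, slack=0)
Line 3: ['box', 'butter', 'matrix'] (min_width=17, slack=3)
Line 4: ['brown', 'that', 'house'] (min_width=16, slack=4)
Line 5: ['chair', 'number'] (min_width=12, slack=8)
Line 6: ['developer', 'sun', 'river'] (min_width=19, slack=1)
Line 7: ['they', 'python', 'line'] (min_width=16, slack=4)
Line 8: ['sweet', 'emerald'] (min_width=13, slack=7)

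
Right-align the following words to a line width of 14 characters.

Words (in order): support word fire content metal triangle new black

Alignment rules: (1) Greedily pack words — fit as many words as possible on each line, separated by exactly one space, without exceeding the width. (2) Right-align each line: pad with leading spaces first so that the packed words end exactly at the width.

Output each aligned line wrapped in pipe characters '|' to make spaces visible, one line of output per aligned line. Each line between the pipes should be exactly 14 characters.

Answer: |  support word|
|  fire content|
|metal triangle|
|     new black|

Derivation:
Line 1: ['support', 'word'] (min_width=12, slack=2)
Line 2: ['fire', 'content'] (min_width=12, slack=2)
Line 3: ['metal', 'triangle'] (min_width=14, slack=0)
Line 4: ['new', 'black'] (min_width=9, slack=5)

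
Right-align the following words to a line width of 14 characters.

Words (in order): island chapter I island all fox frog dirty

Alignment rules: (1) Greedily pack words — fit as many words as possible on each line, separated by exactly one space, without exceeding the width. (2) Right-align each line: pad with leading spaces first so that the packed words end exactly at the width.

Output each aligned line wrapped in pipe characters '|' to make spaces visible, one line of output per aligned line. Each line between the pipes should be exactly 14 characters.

Answer: |island chapter|
|  I island all|
|fox frog dirty|

Derivation:
Line 1: ['island', 'chapter'] (min_width=14, slack=0)
Line 2: ['I', 'island', 'all'] (min_width=12, slack=2)
Line 3: ['fox', 'frog', 'dirty'] (min_width=14, slack=0)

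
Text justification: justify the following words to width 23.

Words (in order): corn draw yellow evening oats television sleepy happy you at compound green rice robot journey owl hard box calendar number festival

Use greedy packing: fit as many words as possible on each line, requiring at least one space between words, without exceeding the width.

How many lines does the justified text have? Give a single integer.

Answer: 7

Derivation:
Line 1: ['corn', 'draw', 'yellow'] (min_width=16, slack=7)
Line 2: ['evening', 'oats', 'television'] (min_width=23, slack=0)
Line 3: ['sleepy', 'happy', 'you', 'at'] (min_width=19, slack=4)
Line 4: ['compound', 'green', 'rice'] (min_width=19, slack=4)
Line 5: ['robot', 'journey', 'owl', 'hard'] (min_width=22, slack=1)
Line 6: ['box', 'calendar', 'number'] (min_width=19, slack=4)
Line 7: ['festival'] (min_width=8, slack=15)
Total lines: 7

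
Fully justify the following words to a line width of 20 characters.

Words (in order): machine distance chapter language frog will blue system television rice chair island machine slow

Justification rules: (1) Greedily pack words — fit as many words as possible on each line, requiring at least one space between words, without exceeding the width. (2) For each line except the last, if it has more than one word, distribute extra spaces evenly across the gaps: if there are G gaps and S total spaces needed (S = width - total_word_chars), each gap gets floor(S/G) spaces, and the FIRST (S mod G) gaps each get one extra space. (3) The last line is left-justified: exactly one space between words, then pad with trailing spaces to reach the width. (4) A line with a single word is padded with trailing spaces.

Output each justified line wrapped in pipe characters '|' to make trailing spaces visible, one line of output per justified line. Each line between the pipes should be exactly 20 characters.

Line 1: ['machine', 'distance'] (min_width=16, slack=4)
Line 2: ['chapter', 'language'] (min_width=16, slack=4)
Line 3: ['frog', 'will', 'blue'] (min_width=14, slack=6)
Line 4: ['system', 'television'] (min_width=17, slack=3)
Line 5: ['rice', 'chair', 'island'] (min_width=17, slack=3)
Line 6: ['machine', 'slow'] (min_width=12, slack=8)

Answer: |machine     distance|
|chapter     language|
|frog    will    blue|
|system    television|
|rice   chair  island|
|machine slow        |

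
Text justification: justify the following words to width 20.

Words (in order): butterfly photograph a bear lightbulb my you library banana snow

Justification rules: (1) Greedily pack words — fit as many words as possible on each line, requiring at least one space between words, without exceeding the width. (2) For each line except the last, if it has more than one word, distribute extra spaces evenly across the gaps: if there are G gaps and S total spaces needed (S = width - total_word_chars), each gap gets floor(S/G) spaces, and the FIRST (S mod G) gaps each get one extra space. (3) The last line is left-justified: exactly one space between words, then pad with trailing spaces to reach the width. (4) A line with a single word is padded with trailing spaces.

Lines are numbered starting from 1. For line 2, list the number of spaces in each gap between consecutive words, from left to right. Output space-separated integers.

Line 1: ['butterfly', 'photograph'] (min_width=20, slack=0)
Line 2: ['a', 'bear', 'lightbulb', 'my'] (min_width=19, slack=1)
Line 3: ['you', 'library', 'banana'] (min_width=18, slack=2)
Line 4: ['snow'] (min_width=4, slack=16)

Answer: 2 1 1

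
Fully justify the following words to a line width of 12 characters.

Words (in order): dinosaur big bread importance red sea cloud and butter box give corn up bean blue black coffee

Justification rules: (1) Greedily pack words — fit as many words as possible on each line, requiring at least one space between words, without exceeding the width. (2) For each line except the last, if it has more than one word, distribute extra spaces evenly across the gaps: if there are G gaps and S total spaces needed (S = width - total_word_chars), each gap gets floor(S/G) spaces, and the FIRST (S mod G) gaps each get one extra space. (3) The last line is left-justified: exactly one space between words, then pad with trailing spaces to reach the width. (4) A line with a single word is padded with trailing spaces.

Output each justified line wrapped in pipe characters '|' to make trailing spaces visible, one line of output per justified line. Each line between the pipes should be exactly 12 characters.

Line 1: ['dinosaur', 'big'] (min_width=12, slack=0)
Line 2: ['bread'] (min_width=5, slack=7)
Line 3: ['importance'] (min_width=10, slack=2)
Line 4: ['red', 'sea'] (min_width=7, slack=5)
Line 5: ['cloud', 'and'] (min_width=9, slack=3)
Line 6: ['butter', 'box'] (min_width=10, slack=2)
Line 7: ['give', 'corn', 'up'] (min_width=12, slack=0)
Line 8: ['bean', 'blue'] (min_width=9, slack=3)
Line 9: ['black', 'coffee'] (min_width=12, slack=0)

Answer: |dinosaur big|
|bread       |
|importance  |
|red      sea|
|cloud    and|
|butter   box|
|give corn up|
|bean    blue|
|black coffee|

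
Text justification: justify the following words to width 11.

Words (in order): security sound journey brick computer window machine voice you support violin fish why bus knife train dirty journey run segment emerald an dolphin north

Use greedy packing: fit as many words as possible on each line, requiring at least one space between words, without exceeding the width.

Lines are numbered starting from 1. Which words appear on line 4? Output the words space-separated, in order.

Answer: brick

Derivation:
Line 1: ['security'] (min_width=8, slack=3)
Line 2: ['sound'] (min_width=5, slack=6)
Line 3: ['journey'] (min_width=7, slack=4)
Line 4: ['brick'] (min_width=5, slack=6)
Line 5: ['computer'] (min_width=8, slack=3)
Line 6: ['window'] (min_width=6, slack=5)
Line 7: ['machine'] (min_width=7, slack=4)
Line 8: ['voice', 'you'] (min_width=9, slack=2)
Line 9: ['support'] (min_width=7, slack=4)
Line 10: ['violin', 'fish'] (min_width=11, slack=0)
Line 11: ['why', 'bus'] (min_width=7, slack=4)
Line 12: ['knife', 'train'] (min_width=11, slack=0)
Line 13: ['dirty'] (min_width=5, slack=6)
Line 14: ['journey', 'run'] (min_width=11, slack=0)
Line 15: ['segment'] (min_width=7, slack=4)
Line 16: ['emerald', 'an'] (min_width=10, slack=1)
Line 17: ['dolphin'] (min_width=7, slack=4)
Line 18: ['north'] (min_width=5, slack=6)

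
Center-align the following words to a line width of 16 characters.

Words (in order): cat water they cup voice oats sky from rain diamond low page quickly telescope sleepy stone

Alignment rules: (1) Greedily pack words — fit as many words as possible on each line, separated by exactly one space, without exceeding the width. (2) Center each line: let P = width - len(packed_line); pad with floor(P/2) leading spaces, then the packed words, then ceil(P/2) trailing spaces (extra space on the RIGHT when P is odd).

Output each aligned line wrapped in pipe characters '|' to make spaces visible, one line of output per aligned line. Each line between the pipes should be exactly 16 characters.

Line 1: ['cat', 'water', 'they'] (min_width=14, slack=2)
Line 2: ['cup', 'voice', 'oats'] (min_width=14, slack=2)
Line 3: ['sky', 'from', 'rain'] (min_width=13, slack=3)
Line 4: ['diamond', 'low', 'page'] (min_width=16, slack=0)
Line 5: ['quickly'] (min_width=7, slack=9)
Line 6: ['telescope', 'sleepy'] (min_width=16, slack=0)
Line 7: ['stone'] (min_width=5, slack=11)

Answer: | cat water they |
| cup voice oats |
| sky from rain  |
|diamond low page|
|    quickly     |
|telescope sleepy|
|     stone      |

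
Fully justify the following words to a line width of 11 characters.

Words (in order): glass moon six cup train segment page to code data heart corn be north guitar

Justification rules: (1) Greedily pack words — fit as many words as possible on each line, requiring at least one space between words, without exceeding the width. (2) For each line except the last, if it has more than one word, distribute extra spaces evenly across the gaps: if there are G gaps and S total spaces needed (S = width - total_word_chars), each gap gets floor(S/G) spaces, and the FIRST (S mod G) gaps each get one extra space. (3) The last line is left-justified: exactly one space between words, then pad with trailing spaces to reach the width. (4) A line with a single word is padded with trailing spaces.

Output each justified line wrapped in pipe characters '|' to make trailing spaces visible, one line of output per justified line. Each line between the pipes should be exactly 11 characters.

Answer: |glass  moon|
|six     cup|
|train      |
|segment    |
|page     to|
|code   data|
|heart  corn|
|be    north|
|guitar     |

Derivation:
Line 1: ['glass', 'moon'] (min_width=10, slack=1)
Line 2: ['six', 'cup'] (min_width=7, slack=4)
Line 3: ['train'] (min_width=5, slack=6)
Line 4: ['segment'] (min_width=7, slack=4)
Line 5: ['page', 'to'] (min_width=7, slack=4)
Line 6: ['code', 'data'] (min_width=9, slack=2)
Line 7: ['heart', 'corn'] (min_width=10, slack=1)
Line 8: ['be', 'north'] (min_width=8, slack=3)
Line 9: ['guitar'] (min_width=6, slack=5)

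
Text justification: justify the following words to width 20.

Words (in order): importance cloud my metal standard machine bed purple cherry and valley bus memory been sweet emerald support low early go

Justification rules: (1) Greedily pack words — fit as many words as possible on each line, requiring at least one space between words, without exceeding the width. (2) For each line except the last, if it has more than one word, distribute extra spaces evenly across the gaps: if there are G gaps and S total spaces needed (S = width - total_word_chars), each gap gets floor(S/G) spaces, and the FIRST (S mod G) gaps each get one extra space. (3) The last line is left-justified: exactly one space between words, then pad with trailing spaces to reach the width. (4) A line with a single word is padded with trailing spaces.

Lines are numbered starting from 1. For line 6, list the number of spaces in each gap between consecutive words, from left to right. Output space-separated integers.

Line 1: ['importance', 'cloud', 'my'] (min_width=19, slack=1)
Line 2: ['metal', 'standard'] (min_width=14, slack=6)
Line 3: ['machine', 'bed', 'purple'] (min_width=18, slack=2)
Line 4: ['cherry', 'and', 'valley'] (min_width=17, slack=3)
Line 5: ['bus', 'memory', 'been'] (min_width=15, slack=5)
Line 6: ['sweet', 'emerald'] (min_width=13, slack=7)
Line 7: ['support', 'low', 'early', 'go'] (min_width=20, slack=0)

Answer: 8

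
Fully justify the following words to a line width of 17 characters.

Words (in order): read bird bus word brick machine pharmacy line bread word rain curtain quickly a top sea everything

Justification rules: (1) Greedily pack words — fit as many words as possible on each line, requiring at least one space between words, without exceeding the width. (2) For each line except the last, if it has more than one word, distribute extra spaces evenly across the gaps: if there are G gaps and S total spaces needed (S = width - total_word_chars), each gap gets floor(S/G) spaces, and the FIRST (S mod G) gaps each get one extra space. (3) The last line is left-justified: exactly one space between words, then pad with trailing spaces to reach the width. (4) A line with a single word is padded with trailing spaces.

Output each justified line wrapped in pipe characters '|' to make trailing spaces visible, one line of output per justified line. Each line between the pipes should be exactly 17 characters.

Answer: |read   bird   bus|
|word        brick|
|machine  pharmacy|
|line  bread  word|
|rain      curtain|
|quickly a top sea|
|everything       |

Derivation:
Line 1: ['read', 'bird', 'bus'] (min_width=13, slack=4)
Line 2: ['word', 'brick'] (min_width=10, slack=7)
Line 3: ['machine', 'pharmacy'] (min_width=16, slack=1)
Line 4: ['line', 'bread', 'word'] (min_width=15, slack=2)
Line 5: ['rain', 'curtain'] (min_width=12, slack=5)
Line 6: ['quickly', 'a', 'top', 'sea'] (min_width=17, slack=0)
Line 7: ['everything'] (min_width=10, slack=7)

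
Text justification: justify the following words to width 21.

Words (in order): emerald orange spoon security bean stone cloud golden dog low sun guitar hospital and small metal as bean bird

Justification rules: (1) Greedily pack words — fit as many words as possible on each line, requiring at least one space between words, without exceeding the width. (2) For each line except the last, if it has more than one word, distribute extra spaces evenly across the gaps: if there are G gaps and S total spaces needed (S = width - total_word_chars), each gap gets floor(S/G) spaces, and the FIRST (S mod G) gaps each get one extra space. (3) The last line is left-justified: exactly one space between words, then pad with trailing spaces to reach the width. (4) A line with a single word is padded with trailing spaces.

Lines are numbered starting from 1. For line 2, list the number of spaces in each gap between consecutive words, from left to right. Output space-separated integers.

Answer: 2 2

Derivation:
Line 1: ['emerald', 'orange', 'spoon'] (min_width=20, slack=1)
Line 2: ['security', 'bean', 'stone'] (min_width=19, slack=2)
Line 3: ['cloud', 'golden', 'dog', 'low'] (min_width=20, slack=1)
Line 4: ['sun', 'guitar', 'hospital'] (min_width=19, slack=2)
Line 5: ['and', 'small', 'metal', 'as'] (min_width=18, slack=3)
Line 6: ['bean', 'bird'] (min_width=9, slack=12)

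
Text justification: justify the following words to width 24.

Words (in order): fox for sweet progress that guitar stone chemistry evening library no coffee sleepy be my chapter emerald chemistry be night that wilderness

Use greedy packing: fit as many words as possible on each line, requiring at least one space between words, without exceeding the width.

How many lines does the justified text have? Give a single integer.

Answer: 7

Derivation:
Line 1: ['fox', 'for', 'sweet', 'progress'] (min_width=22, slack=2)
Line 2: ['that', 'guitar', 'stone'] (min_width=17, slack=7)
Line 3: ['chemistry', 'evening'] (min_width=17, slack=7)
Line 4: ['library', 'no', 'coffee', 'sleepy'] (min_width=24, slack=0)
Line 5: ['be', 'my', 'chapter', 'emerald'] (min_width=21, slack=3)
Line 6: ['chemistry', 'be', 'night', 'that'] (min_width=23, slack=1)
Line 7: ['wilderness'] (min_width=10, slack=14)
Total lines: 7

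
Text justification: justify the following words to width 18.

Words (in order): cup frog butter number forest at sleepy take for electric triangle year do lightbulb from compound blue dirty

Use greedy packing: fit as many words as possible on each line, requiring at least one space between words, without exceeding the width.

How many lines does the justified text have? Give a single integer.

Line 1: ['cup', 'frog', 'butter'] (min_width=15, slack=3)
Line 2: ['number', 'forest', 'at'] (min_width=16, slack=2)
Line 3: ['sleepy', 'take', 'for'] (min_width=15, slack=3)
Line 4: ['electric', 'triangle'] (min_width=17, slack=1)
Line 5: ['year', 'do', 'lightbulb'] (min_width=17, slack=1)
Line 6: ['from', 'compound', 'blue'] (min_width=18, slack=0)
Line 7: ['dirty'] (min_width=5, slack=13)
Total lines: 7

Answer: 7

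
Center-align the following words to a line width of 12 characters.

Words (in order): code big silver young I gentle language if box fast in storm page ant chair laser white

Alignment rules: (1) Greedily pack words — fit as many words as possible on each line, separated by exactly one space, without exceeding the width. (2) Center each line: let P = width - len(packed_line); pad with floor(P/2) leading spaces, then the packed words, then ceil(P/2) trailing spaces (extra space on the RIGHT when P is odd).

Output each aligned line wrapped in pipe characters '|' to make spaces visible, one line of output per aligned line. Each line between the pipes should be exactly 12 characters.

Line 1: ['code', 'big'] (min_width=8, slack=4)
Line 2: ['silver', 'young'] (min_width=12, slack=0)
Line 3: ['I', 'gentle'] (min_width=8, slack=4)
Line 4: ['language', 'if'] (min_width=11, slack=1)
Line 5: ['box', 'fast', 'in'] (min_width=11, slack=1)
Line 6: ['storm', 'page'] (min_width=10, slack=2)
Line 7: ['ant', 'chair'] (min_width=9, slack=3)
Line 8: ['laser', 'white'] (min_width=11, slack=1)

Answer: |  code big  |
|silver young|
|  I gentle  |
|language if |
|box fast in |
| storm page |
| ant chair  |
|laser white |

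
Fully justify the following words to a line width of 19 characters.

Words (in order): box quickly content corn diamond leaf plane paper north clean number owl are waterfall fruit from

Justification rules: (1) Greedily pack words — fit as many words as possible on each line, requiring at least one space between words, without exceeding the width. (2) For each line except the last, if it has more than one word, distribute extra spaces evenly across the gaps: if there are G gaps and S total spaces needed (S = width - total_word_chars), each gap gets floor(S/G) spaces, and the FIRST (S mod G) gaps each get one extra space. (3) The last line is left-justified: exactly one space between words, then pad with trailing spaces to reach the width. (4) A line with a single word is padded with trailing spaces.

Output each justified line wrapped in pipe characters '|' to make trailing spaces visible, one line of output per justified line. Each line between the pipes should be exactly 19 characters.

Answer: |box quickly content|
|corn  diamond  leaf|
|plane  paper  north|
|clean   number  owl|
|are waterfall fruit|
|from               |

Derivation:
Line 1: ['box', 'quickly', 'content'] (min_width=19, slack=0)
Line 2: ['corn', 'diamond', 'leaf'] (min_width=17, slack=2)
Line 3: ['plane', 'paper', 'north'] (min_width=17, slack=2)
Line 4: ['clean', 'number', 'owl'] (min_width=16, slack=3)
Line 5: ['are', 'waterfall', 'fruit'] (min_width=19, slack=0)
Line 6: ['from'] (min_width=4, slack=15)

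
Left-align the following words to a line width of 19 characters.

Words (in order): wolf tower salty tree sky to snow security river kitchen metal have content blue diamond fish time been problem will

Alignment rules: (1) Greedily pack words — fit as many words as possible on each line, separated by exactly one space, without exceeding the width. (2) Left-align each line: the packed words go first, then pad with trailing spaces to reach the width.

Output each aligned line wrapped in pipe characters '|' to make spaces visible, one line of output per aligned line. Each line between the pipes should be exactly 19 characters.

Line 1: ['wolf', 'tower', 'salty'] (min_width=16, slack=3)
Line 2: ['tree', 'sky', 'to', 'snow'] (min_width=16, slack=3)
Line 3: ['security', 'river'] (min_width=14, slack=5)
Line 4: ['kitchen', 'metal', 'have'] (min_width=18, slack=1)
Line 5: ['content', 'blue'] (min_width=12, slack=7)
Line 6: ['diamond', 'fish', 'time'] (min_width=17, slack=2)
Line 7: ['been', 'problem', 'will'] (min_width=17, slack=2)

Answer: |wolf tower salty   |
|tree sky to snow   |
|security river     |
|kitchen metal have |
|content blue       |
|diamond fish time  |
|been problem will  |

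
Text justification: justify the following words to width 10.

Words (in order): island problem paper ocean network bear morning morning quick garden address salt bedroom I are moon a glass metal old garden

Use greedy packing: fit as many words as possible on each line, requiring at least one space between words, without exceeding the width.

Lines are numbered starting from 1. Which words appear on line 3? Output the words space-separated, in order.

Answer: paper

Derivation:
Line 1: ['island'] (min_width=6, slack=4)
Line 2: ['problem'] (min_width=7, slack=3)
Line 3: ['paper'] (min_width=5, slack=5)
Line 4: ['ocean'] (min_width=5, slack=5)
Line 5: ['network'] (min_width=7, slack=3)
Line 6: ['bear'] (min_width=4, slack=6)
Line 7: ['morning'] (min_width=7, slack=3)
Line 8: ['morning'] (min_width=7, slack=3)
Line 9: ['quick'] (min_width=5, slack=5)
Line 10: ['garden'] (min_width=6, slack=4)
Line 11: ['address'] (min_width=7, slack=3)
Line 12: ['salt'] (min_width=4, slack=6)
Line 13: ['bedroom', 'I'] (min_width=9, slack=1)
Line 14: ['are', 'moon', 'a'] (min_width=10, slack=0)
Line 15: ['glass'] (min_width=5, slack=5)
Line 16: ['metal', 'old'] (min_width=9, slack=1)
Line 17: ['garden'] (min_width=6, slack=4)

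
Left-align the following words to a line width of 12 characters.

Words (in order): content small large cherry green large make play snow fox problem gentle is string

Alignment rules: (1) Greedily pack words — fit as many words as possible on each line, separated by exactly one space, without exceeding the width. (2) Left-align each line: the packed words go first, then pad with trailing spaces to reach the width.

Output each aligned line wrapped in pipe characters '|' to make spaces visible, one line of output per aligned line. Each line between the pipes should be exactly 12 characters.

Answer: |content     |
|small large |
|cherry green|
|large make  |
|play snow   |
|fox problem |
|gentle is   |
|string      |

Derivation:
Line 1: ['content'] (min_width=7, slack=5)
Line 2: ['small', 'large'] (min_width=11, slack=1)
Line 3: ['cherry', 'green'] (min_width=12, slack=0)
Line 4: ['large', 'make'] (min_width=10, slack=2)
Line 5: ['play', 'snow'] (min_width=9, slack=3)
Line 6: ['fox', 'problem'] (min_width=11, slack=1)
Line 7: ['gentle', 'is'] (min_width=9, slack=3)
Line 8: ['string'] (min_width=6, slack=6)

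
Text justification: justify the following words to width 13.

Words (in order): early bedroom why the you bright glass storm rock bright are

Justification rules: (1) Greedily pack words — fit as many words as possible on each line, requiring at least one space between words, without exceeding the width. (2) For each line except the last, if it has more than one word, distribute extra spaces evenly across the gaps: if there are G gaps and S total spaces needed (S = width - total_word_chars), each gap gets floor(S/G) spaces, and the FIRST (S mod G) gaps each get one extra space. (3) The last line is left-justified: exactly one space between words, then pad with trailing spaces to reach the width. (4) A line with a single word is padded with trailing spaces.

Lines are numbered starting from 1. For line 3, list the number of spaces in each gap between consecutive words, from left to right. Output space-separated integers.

Answer: 2

Derivation:
Line 1: ['early', 'bedroom'] (min_width=13, slack=0)
Line 2: ['why', 'the', 'you'] (min_width=11, slack=2)
Line 3: ['bright', 'glass'] (min_width=12, slack=1)
Line 4: ['storm', 'rock'] (min_width=10, slack=3)
Line 5: ['bright', 'are'] (min_width=10, slack=3)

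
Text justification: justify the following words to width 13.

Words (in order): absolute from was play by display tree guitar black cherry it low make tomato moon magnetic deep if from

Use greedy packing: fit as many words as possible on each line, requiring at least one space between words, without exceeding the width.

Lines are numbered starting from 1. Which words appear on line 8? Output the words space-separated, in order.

Line 1: ['absolute', 'from'] (min_width=13, slack=0)
Line 2: ['was', 'play', 'by'] (min_width=11, slack=2)
Line 3: ['display', 'tree'] (min_width=12, slack=1)
Line 4: ['guitar', 'black'] (min_width=12, slack=1)
Line 5: ['cherry', 'it', 'low'] (min_width=13, slack=0)
Line 6: ['make', 'tomato'] (min_width=11, slack=2)
Line 7: ['moon', 'magnetic'] (min_width=13, slack=0)
Line 8: ['deep', 'if', 'from'] (min_width=12, slack=1)

Answer: deep if from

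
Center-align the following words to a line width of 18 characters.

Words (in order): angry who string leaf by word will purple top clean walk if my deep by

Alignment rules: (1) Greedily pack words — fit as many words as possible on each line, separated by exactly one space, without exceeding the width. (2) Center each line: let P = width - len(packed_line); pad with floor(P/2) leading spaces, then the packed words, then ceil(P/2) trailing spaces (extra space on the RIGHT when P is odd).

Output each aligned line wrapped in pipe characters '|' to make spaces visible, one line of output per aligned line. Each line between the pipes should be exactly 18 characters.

Line 1: ['angry', 'who', 'string'] (min_width=16, slack=2)
Line 2: ['leaf', 'by', 'word', 'will'] (min_width=17, slack=1)
Line 3: ['purple', 'top', 'clean'] (min_width=16, slack=2)
Line 4: ['walk', 'if', 'my', 'deep', 'by'] (min_width=18, slack=0)

Answer: | angry who string |
|leaf by word will |
| purple top clean |
|walk if my deep by|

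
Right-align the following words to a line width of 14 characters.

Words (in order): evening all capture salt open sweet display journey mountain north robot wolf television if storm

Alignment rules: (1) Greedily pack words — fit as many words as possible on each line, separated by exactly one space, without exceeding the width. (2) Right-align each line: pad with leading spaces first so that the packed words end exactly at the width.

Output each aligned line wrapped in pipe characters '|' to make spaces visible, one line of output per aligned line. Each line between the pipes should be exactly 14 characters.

Answer: |   evening all|
|  capture salt|
|    open sweet|
|       display|
|       journey|
|mountain north|
|    robot wolf|
| television if|
|         storm|

Derivation:
Line 1: ['evening', 'all'] (min_width=11, slack=3)
Line 2: ['capture', 'salt'] (min_width=12, slack=2)
Line 3: ['open', 'sweet'] (min_width=10, slack=4)
Line 4: ['display'] (min_width=7, slack=7)
Line 5: ['journey'] (min_width=7, slack=7)
Line 6: ['mountain', 'north'] (min_width=14, slack=0)
Line 7: ['robot', 'wolf'] (min_width=10, slack=4)
Line 8: ['television', 'if'] (min_width=13, slack=1)
Line 9: ['storm'] (min_width=5, slack=9)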